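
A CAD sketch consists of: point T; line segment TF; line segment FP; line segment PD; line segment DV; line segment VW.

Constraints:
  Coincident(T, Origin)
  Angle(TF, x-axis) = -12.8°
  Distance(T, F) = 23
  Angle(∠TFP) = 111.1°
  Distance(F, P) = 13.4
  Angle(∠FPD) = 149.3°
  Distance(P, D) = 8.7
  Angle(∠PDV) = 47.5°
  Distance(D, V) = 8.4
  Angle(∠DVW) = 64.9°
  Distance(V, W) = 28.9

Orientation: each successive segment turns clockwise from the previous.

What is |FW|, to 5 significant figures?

27.595

T is at the origin; TF runs at -12.8° with length 23.0, so F = (22.428, -5.0956). ∠TFP = 111.1° gives FP at -81.700° from the x-axis; with |FP| = 13.4, P = (24.363, -18.355). ∠FPD = 149.3° gives PD at -112.40° from the x-axis; with |PD| = 8.7, D = (21.047, -26.399). ∠PDV = 47.5° gives DV at 115.10° from the x-axis; with |DV| = 8.4, V = (17.484, -18.792). ∠DVW = 64.9° gives VW at 2.8422e-14° from the x-axis; with |VW| = 28.9, W = (46.384, -18.792). Then |FW| = |W − F| = 27.595.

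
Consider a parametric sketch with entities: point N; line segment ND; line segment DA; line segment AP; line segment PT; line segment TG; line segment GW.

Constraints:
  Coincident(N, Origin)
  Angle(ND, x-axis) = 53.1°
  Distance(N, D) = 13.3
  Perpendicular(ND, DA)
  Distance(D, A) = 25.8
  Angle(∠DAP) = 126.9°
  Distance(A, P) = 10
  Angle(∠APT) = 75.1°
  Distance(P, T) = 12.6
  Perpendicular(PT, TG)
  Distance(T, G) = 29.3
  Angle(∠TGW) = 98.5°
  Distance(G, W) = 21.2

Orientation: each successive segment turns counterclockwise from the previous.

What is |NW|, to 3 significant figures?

47.3

N is at the origin; ND runs at 53.1° with length 13.3, so D = (7.99, 10.6). The perpendicularity gives DA at right angles to ND, so DA runs at 143°; with |DA| = 25.8, A = (-12.6, 26.1). ∠DAP = 126.9° gives AP at -164° from the x-axis; with |AP| = 10.0, P = (-22.2, 23.3). ∠APT = 75.1° gives PT at -58.9° from the x-axis; with |PT| = 12.6, T = (-15.7, 12.5). PT ⟂ TG, so TG runs at 31.1°; with |TG| = 29.3, G = (9.35, 27.7). ∠TGW = 98.5° gives GW at 113° from the x-axis; with |GW| = 21.2, W = (1.20, 47.3). Then |NW| = |W − N| = 47.3.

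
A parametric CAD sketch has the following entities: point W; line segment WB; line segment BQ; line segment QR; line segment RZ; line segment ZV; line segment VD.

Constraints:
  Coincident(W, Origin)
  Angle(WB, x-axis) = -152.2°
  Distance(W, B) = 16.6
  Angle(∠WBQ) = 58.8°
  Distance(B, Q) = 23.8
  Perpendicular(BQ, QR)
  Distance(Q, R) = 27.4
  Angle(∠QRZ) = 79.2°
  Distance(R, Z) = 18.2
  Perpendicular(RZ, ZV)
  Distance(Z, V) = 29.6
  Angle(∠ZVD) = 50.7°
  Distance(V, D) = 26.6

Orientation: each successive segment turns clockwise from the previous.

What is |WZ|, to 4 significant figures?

10.15

BQ is perpendicular to QR, so QR runs at -3.400°; with |QR| = 27.4, R = (14.08, 14.39). ∠QRZ = 79.2° gives RZ at -104.2° from the x-axis; with |RZ| = 18.2, Z = (9.615, -3.253). Then |WZ| = |Z − W| = 10.15.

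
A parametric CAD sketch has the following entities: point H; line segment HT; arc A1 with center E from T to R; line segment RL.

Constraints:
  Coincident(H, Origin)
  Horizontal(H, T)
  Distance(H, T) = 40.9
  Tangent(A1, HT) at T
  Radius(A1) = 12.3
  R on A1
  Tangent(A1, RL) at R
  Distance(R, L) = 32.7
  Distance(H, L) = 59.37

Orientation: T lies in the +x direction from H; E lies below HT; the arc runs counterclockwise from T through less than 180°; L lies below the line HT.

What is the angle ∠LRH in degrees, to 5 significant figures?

130.70°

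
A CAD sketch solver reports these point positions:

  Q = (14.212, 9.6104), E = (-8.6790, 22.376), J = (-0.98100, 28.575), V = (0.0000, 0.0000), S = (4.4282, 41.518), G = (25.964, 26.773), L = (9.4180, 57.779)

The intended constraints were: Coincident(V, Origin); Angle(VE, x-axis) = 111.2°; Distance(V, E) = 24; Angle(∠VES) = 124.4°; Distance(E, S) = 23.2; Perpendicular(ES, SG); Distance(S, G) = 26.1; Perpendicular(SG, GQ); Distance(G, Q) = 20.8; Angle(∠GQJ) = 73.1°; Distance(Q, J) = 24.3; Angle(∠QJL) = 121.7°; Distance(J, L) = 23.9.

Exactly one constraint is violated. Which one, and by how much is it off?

Distance(J, L) = 23.9 — off by 7.10.

V = (0.00, 0.00) ✓; VE at 111.2° ✓; |VE| = 24.00 ✓; ∠VES = 124.4° ✓; |ES| = 23.20 ✓; ∠(ES, SG) = 90.00° ✓; |SG| = 26.10 ✓; ∠(SG, GQ) = 90.00° ✓; |GQ| = 20.80 ✓; ∠GQJ = 73.10° ✓; |QJ| = 24.30 ✓; ∠QJL = 121.7° ✓; |JL| = 31.00 ✗.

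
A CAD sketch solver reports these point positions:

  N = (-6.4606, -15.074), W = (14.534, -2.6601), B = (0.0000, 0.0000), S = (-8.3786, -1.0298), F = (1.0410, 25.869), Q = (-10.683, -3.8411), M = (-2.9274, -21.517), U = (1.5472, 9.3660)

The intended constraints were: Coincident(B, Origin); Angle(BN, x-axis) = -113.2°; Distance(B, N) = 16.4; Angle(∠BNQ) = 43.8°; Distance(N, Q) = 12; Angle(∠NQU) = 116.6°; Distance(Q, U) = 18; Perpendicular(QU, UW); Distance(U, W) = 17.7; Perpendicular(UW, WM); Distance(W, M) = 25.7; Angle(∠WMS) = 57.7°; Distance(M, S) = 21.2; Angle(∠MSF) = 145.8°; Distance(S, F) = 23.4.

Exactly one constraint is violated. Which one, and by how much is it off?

Distance(S, F) = 23.4 — off by 5.10.

B = (0.00, 0.00) ✓; BN at -113.2° ✓; |BN| = 16.40 ✓; ∠BNQ = 43.80° ✓; |NQ| = 12.00 ✓; ∠NQU = 116.6° ✓; |QU| = 18.00 ✓; ∠(QU, UW) = 90.00° ✓; |UW| = 17.70 ✓; ∠(UW, WM) = 90.00° ✓; |WM| = 25.70 ✓; ∠WMS = 57.70° ✓; |MS| = 21.20 ✓; ∠MSF = 145.8° ✓; |SF| = 28.50 ✗.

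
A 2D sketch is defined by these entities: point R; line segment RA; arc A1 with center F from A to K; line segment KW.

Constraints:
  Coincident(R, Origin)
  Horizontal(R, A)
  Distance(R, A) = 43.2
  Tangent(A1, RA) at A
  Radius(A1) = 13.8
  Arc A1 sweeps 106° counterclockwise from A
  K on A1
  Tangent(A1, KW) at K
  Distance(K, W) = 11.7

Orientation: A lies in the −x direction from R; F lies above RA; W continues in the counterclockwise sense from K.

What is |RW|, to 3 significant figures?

44.0

R is at the origin; R and A share the same y with |RA| = 43.2 and A on the −x side, so A = (-43.2, 0.00). A1 meets RA tangentially, so FA is at right angles to RA, so F = A + (0, 13.8) = (-43.2, 13.8). On A1, A sits at bearing -90° from F; a 106° counterclockwise sweep puts K at bearing 16°, so K = F + 13.8·(cos 16°, sin 16°) = (-29.9, 17.6). The tangent condition forces FK to be normal to KW, so KW runs along (−sin 16°, cos 16°); with |KW| = 11.7, W = (-33.2, 28.9). Then |RW| = |W − R| = 44.0.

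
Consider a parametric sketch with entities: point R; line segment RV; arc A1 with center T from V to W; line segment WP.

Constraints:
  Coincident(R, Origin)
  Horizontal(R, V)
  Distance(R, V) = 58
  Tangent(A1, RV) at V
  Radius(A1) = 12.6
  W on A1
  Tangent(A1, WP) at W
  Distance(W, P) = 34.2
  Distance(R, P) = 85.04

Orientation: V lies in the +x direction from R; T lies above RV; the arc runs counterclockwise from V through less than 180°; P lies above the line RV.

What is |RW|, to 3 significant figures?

71.7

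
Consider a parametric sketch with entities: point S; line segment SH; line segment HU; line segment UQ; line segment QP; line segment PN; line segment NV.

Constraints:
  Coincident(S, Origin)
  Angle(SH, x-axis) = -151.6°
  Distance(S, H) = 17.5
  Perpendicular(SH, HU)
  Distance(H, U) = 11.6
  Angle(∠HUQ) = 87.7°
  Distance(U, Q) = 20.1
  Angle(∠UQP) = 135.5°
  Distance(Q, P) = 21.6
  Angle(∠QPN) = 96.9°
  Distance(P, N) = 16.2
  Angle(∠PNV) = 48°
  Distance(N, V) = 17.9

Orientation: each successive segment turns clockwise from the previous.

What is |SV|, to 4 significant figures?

4.469

∠QPN = 96.9° gives PN at -101.5° from the x-axis; with |PN| = 16.2, N = (14.41, -11.97). ∠PNV = 48.0° gives NV at 126.5° from the x-axis; with |NV| = 17.9, V = (3.758, 2.420). Then |SV| = |V − S| = 4.469.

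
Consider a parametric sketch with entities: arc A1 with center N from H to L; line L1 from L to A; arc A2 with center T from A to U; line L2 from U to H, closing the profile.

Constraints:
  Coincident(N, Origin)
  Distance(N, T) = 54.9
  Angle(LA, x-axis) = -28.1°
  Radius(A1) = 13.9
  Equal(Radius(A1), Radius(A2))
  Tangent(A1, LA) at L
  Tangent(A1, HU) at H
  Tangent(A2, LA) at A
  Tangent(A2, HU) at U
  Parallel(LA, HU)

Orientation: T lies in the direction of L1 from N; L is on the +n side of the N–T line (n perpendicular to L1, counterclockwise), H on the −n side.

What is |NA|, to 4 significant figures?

56.63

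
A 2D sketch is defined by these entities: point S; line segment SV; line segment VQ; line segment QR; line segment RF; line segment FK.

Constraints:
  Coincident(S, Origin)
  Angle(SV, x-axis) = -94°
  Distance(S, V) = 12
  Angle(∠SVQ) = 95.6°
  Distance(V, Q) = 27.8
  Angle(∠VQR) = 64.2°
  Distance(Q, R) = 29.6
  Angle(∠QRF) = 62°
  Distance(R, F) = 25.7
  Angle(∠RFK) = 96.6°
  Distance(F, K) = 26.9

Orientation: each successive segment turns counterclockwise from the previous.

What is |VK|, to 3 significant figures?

23.1

∠QRF = 62.0° gives RF at -136° from the x-axis; with |RF| = 25.7, F = (-0.109, -6.10). ∠RFK = 96.6° gives FK at -52.4° from the x-axis; with |FK| = 26.9, K = (16.3, -27.4). Then |VK| = |K − V| = 23.1.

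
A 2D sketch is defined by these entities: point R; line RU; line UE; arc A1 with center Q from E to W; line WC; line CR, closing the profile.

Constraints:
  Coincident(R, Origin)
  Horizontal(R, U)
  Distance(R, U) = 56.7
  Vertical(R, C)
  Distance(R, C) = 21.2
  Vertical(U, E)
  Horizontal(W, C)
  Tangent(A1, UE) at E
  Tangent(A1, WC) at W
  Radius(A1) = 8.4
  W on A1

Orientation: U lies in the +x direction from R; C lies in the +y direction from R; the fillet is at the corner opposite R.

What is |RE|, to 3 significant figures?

58.1

The virtual corner opposite R is at (56.7, 21.2). The tangent condition forces QE to be normal to UE and tangency of A1 to WC means the radius QW is perpendicular to WC, with radius 8.4, so the center Q sits 8.4 in from both sides at Q = (48.3, 12.8). That places the tangent points at E = (56.7, 12.8) on UE and W = (48.3, 21.2) on WC. Then |RE| = |E − R| = 58.1.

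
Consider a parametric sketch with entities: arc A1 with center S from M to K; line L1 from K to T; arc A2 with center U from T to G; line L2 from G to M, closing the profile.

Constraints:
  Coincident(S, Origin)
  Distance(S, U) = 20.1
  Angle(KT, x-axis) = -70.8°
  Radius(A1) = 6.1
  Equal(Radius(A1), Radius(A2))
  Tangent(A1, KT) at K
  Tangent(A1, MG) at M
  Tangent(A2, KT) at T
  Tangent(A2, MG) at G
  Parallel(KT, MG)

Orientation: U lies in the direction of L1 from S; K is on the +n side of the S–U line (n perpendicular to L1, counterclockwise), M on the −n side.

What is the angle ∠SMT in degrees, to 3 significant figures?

58.7°

The slot axis is L1's direction at -70.8°, so u = (cos -70.8°, sin -70.8°) = (0.329, -0.944) and n = (−sin -70.8°, cos -70.8°) = (0.944, 0.329). S is at the origin and U lies 20.1 along u from S, so U = 20.1·u = (6.61, -19.0). Tangency of A1 to both parallel lines with radius 6.1 puts K and M at S ± 6.1·n: K = (5.76, 2.01), M = (-5.76, -2.01). Equal radii place T and G the same way about U: T = U + 6.1·n = (12.4, -17.0), G = U − 6.1·n = (0.850, -21.0). Then cos ∠SMT = MS·MT / (|MS||MT|), giving 58.7°.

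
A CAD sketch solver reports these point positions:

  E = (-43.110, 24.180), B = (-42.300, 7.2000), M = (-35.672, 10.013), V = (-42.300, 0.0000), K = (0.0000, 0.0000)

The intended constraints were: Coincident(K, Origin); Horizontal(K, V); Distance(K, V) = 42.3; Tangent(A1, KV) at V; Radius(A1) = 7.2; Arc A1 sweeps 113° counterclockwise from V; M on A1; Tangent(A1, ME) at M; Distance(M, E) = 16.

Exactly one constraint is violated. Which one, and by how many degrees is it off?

Tangent(A1, ME) at M — off by 4.70°.

K = (0.00, 0.00) ✓; K.y = 0.00, V.y = 0.00 ✓; |KV| = 42.30 ✓; ∠(BV, VK) = 90.00° ✓; |BV| = 7.200 ✓; bearing(B→M) − bearing(B→V) = 113.0° ✓; |BM| = 7.200 ✓; ∠(BM, ME) = 85.30° ✗; |ME| = 16.00 ✓.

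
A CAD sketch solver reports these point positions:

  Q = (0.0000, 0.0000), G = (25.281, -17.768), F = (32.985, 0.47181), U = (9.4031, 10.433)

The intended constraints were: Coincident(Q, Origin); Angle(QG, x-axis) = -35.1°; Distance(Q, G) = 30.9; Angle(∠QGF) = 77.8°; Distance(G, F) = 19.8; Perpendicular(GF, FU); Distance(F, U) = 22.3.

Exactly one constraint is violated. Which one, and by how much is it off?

Distance(F, U) = 22.3 — off by 3.30.

Q = (0.00, 0.00) ✓; QG at -35.10° ✓; |QG| = 30.90 ✓; ∠QGF = 77.80° ✓; |GF| = 19.80 ✓; ∠(GF, FU) = 90.00° ✓; |FU| = 25.60 ✗.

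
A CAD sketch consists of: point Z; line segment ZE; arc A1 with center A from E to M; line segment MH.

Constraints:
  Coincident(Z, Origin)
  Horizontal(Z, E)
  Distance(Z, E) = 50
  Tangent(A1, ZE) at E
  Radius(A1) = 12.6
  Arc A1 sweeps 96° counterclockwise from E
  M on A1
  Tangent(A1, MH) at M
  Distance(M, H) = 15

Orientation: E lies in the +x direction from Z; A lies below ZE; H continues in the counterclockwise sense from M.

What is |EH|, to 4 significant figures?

30.85

Z is at the origin; Z and E share the same y with |ZE| = 50.0 and E on the +x side, so E = (50.00, 0.000). The tangent condition forces AE to be normal to ZE, so A = E + (0, -12.6) = (50.00, -12.60). On A1, E sits at bearing 90° from A; a 96° counterclockwise sweep puts M at bearing 186°, so M = A + 12.6·(cos 186°, sin 186°) = (37.47, -13.92). The tangent condition forces AM to be normal to MH, so MH runs along (−sin 186°, cos 186°); with |MH| = 15.0, H = (39.04, -28.83). Then |EH| = |H − E| = 30.85.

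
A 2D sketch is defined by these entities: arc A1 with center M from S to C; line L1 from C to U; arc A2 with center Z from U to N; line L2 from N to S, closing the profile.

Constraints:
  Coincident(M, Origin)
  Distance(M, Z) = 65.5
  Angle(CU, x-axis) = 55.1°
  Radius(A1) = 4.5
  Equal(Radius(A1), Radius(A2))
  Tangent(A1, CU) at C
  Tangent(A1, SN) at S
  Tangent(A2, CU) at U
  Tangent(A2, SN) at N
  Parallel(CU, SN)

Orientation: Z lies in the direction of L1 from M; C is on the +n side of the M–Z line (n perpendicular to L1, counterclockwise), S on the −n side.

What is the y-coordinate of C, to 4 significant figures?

2.575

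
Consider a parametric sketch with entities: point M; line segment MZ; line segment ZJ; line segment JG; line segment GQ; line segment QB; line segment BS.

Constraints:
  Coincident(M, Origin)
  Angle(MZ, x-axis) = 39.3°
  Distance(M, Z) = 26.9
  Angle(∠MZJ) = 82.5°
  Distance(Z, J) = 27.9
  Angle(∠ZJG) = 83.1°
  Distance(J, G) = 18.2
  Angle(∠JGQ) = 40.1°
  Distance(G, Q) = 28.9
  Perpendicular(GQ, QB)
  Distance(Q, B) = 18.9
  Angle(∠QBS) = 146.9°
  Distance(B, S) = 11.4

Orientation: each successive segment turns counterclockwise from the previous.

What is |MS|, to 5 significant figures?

54.687

GQ ⟂ QB, so QB runs at 103.60°; with |QB| = 18.9, B = (13.349, 46.635). ∠QBS = 146.9° gives BS at 136.70° from the x-axis; with |BS| = 11.4, S = (5.0523, 54.453). Then |MS| = |S − M| = 54.687.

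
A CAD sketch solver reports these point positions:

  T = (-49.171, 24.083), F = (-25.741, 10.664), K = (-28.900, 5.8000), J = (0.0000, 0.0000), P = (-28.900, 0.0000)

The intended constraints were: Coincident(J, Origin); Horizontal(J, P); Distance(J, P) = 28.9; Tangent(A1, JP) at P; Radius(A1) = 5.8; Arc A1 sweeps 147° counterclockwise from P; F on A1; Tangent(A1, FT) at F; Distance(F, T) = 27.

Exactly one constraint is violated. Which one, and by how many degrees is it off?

Tangent(A1, FT) at F — off by 3.20°.

J = (0.00, 0.00) ✓; J.y = 0.00, P.y = 0.00 ✓; |JP| = 28.90 ✓; ∠(KP, PJ) = 90.00° ✓; |KP| = 5.800 ✓; bearing(K→F) − bearing(K→P) = 147.0° ✓; |KF| = 5.800 ✓; ∠(KF, FT) = 86.80° ✗; |FT| = 27.00 ✓.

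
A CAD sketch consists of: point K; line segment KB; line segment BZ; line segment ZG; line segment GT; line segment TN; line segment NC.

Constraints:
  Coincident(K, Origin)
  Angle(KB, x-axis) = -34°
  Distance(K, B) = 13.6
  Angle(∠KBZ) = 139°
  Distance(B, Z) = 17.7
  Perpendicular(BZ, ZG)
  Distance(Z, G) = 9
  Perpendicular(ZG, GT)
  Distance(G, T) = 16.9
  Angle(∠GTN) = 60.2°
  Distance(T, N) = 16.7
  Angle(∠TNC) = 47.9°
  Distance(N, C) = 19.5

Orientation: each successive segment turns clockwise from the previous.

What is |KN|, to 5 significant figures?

24.139

K is at the origin; KB runs at -34.0° with length 13.6, so B = (11.275, -7.6050). ∠KBZ = 139.0° gives BZ at -75.000° from the x-axis; with |BZ| = 17.7, Z = (15.856, -24.702). BZ ⟂ ZG, so ZG runs at -165.00°; with |ZG| = 9.0, G = (7.1627, -27.031). ZG ⟂ GT, so GT runs at 105.00°; with |GT| = 16.9, T = (2.7886, -10.707). ∠GTN = 60.2° gives TN at -14.800° from the x-axis; with |TN| = 16.7, N = (18.935, -14.973). Then |KN| = |N − K| = 24.139.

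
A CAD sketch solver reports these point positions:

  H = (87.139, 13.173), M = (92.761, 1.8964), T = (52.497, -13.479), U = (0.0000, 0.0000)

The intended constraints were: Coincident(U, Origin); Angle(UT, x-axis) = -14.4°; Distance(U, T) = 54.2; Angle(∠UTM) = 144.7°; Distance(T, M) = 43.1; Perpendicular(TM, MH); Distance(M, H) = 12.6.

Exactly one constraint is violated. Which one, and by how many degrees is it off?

Perpendicular(TM, MH) — off by 5.60°.

U = (0.00, 0.00) ✓; UT at -14.40° ✓; |UT| = 54.20 ✓; ∠UTM = 144.7° ✓; |TM| = 43.10 ✓; ∠(TM, MH) = 95.60° ✗; |MH| = 12.60 ✓.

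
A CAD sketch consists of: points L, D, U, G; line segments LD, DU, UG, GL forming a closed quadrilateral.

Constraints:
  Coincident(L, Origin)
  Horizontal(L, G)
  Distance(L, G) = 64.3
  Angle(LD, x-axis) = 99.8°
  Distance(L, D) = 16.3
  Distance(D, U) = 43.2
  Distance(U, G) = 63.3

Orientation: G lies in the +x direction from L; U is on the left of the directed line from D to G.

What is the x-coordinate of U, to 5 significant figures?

24.710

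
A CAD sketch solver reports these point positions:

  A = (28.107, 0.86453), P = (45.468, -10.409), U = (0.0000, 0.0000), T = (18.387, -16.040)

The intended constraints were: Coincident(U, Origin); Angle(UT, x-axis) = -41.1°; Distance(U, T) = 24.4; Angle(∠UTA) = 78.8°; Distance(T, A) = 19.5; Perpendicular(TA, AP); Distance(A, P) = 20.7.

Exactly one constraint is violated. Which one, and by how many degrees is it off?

Perpendicular(TA, AP) — off by 3.10°.

U = (0.00, 0.00) ✓; UT at -41.10° ✓; |UT| = 24.40 ✓; ∠UTA = 78.80° ✓; |TA| = 19.50 ✓; ∠(TA, AP) = 93.10° ✗; |AP| = 20.70 ✓.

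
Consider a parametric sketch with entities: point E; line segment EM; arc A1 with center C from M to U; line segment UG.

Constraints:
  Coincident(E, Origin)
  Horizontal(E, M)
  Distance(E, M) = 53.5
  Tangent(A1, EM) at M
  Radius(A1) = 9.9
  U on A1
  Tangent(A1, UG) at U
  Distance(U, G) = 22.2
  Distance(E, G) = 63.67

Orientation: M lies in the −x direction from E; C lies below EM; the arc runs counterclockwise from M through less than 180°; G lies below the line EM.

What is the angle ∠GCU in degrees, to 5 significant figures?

65.966°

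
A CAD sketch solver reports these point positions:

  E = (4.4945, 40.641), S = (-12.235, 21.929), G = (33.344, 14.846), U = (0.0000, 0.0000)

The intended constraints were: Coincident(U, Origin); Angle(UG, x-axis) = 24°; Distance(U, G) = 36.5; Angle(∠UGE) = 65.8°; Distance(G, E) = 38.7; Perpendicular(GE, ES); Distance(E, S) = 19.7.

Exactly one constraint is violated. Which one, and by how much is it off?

Distance(E, S) = 19.7 — off by 5.40.

U = (0.00, 0.00) ✓; UG at 24.00° ✓; |UG| = 36.50 ✓; ∠UGE = 65.80° ✓; |GE| = 38.70 ✓; ∠(GE, ES) = 90.00° ✓; |ES| = 25.10 ✗.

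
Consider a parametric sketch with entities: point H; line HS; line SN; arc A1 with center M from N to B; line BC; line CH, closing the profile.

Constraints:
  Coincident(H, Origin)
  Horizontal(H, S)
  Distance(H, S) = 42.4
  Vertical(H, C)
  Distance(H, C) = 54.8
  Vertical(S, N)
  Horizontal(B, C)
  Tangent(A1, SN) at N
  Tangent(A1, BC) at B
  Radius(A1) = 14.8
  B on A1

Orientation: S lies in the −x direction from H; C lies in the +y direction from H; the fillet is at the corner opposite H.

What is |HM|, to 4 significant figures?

48.60

H is at the origin; HS is horizontal with |HS| = 42.4 and S on the −x side, so S = (-42.40, 0.000). H and C share the same x with |HC| = 54.8 and C on the +y side, so C = (0.000, 54.80). The virtual corner opposite H is at (-42.40, 54.80). Since A1 is tangent to SN there, MN ⟂ SN and A1 meets BC tangentially, so MB is at right angles to BC, with radius 14.8, so the center M sits 14.8 in from both sides at M = (-27.60, 40.00). Then |HM| = |M − H| = 48.60.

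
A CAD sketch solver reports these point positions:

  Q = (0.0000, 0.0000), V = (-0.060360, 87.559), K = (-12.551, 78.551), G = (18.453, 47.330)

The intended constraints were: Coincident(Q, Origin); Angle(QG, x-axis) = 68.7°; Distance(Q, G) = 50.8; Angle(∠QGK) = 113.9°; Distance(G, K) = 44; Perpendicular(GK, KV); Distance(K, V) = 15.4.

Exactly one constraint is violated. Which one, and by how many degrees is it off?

Perpendicular(GK, KV) — off by 9.00°.

Q = (0.00, 0.00) ✓; QG at 68.70° ✓; |QG| = 50.80 ✓; ∠QGK = 113.9° ✓; |GK| = 44.00 ✓; ∠(GK, KV) = 99.00° ✗; |KV| = 15.40 ✓.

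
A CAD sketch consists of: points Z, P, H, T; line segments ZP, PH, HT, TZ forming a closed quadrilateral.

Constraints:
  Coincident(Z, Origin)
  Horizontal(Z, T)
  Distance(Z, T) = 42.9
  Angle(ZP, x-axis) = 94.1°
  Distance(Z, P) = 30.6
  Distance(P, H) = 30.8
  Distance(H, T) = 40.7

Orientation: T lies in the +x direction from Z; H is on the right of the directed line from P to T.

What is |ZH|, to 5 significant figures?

2.2003

Checks: Z.y = 0.00, T.y = 0.00 ✓; |PH| = 30.80 ✓; |HT| = 40.70 ✓.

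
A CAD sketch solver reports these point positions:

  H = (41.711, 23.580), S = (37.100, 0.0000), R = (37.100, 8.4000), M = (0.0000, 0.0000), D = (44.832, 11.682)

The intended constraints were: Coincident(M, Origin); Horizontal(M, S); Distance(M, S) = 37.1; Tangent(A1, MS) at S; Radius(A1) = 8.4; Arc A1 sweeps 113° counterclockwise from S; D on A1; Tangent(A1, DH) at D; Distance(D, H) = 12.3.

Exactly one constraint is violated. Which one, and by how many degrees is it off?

Tangent(A1, DH) at D — off by 8.30°.

M = (0.00, 0.00) ✓; M.y = 0.00, S.y = 0.00 ✓; |MS| = 37.10 ✓; ∠(RS, SM) = 90.00° ✓; |RS| = 8.400 ✓; bearing(R→D) − bearing(R→S) = 113.0° ✓; |RD| = 8.400 ✓; ∠(RD, DH) = 98.30° ✗; |DH| = 12.30 ✓.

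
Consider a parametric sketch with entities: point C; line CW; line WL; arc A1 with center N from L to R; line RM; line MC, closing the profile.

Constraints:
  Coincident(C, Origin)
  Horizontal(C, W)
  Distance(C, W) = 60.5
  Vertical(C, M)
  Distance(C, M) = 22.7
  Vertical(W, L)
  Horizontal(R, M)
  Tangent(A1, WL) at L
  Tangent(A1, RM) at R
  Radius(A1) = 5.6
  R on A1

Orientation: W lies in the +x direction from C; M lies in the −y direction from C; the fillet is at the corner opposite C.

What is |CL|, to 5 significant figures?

62.870

C is at the origin; C and W share the same y with |CW| = 60.5 and W on the +x side, so W = (60.500, 0.0000). C and M share the same x with |CM| = 22.7 and M on the −y side, so M = (0.0000, -22.700). The virtual corner opposite C is at (60.500, -22.700). Since A1 is tangent to WL there, NL ⟂ WL and the tangent condition forces NR to be normal to RM, with radius 5.6, so the center N sits 5.6 in from both sides at N = (54.900, -17.100). That places the tangent points at L = (60.500, -17.100) on WL and R = (54.900, -22.700) on RM. Then |CL| = |L − C| = 62.870.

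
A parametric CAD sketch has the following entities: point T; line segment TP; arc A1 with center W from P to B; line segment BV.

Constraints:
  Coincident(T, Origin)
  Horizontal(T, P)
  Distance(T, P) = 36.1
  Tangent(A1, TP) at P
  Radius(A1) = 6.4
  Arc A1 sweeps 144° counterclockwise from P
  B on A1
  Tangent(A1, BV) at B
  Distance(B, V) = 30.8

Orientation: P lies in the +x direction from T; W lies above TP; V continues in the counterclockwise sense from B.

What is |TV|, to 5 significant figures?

33.231

T is at the origin; T and P share the same y with |TP| = 36.1 and P on the +x side, so P = (36.100, 0.0000). A1 meets TP tangentially, so WP is at right angles to TP, so W = P + (0, 6.4) = (36.100, 6.4000). On A1, P sits at bearing -90° from W; a 144° counterclockwise sweep puts B at bearing 54°, so B = W + 6.4·(cos 54°, sin 54°) = (39.862, 11.578). Tangency of A1 to BV means the radius WB is perpendicular to BV, so BV runs along (−sin 54°, cos 54°); with |BV| = 30.8, V = (14.944, 29.681). Then |TV| = |V − T| = 33.231.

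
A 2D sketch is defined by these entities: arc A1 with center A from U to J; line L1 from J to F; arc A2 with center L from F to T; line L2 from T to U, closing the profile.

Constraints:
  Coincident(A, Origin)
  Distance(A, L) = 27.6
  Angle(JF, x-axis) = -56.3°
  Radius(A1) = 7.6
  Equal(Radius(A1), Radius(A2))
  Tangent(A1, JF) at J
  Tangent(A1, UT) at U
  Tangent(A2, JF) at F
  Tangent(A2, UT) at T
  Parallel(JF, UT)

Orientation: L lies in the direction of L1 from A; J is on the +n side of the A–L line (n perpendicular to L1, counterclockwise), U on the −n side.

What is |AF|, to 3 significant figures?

28.6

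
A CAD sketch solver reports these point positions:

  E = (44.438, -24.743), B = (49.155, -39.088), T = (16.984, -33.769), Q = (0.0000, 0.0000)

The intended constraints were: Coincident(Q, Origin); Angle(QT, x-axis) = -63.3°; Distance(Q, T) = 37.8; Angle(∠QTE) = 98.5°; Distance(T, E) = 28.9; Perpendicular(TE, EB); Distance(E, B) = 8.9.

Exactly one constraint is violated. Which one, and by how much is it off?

Distance(E, B) = 8.9 — off by 6.20.

Q = (0.00, 0.00) ✓; QT at -63.30° ✓; |QT| = 37.80 ✓; ∠QTE = 98.50° ✓; |TE| = 28.90 ✓; ∠(TE, EB) = 90.00° ✓; |EB| = 15.10 ✗.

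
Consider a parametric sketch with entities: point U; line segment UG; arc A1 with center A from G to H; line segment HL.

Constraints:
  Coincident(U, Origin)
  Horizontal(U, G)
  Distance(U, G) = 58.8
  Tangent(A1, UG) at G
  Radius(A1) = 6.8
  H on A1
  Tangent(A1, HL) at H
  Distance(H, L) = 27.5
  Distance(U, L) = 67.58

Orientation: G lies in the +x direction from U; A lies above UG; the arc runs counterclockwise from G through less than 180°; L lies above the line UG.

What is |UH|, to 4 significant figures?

65.91

U is at the origin; U and G share the same y with |UG| = 58.8 and G on the +x side, so G = (58.80, 0.000). Since A1 is tangent to UG there, AG ⟂ UG, so A = G + (0, 6.8) = (58.80, 6.800). Since AH ⟂ HL (tangency), |AL| = √(6.8² + 27.5²) = 28.33 regardless of where H sits on A1. So L lies on both circle(U, 67.58) and circle(A, 28.33); the above-UG intersection is L = (57.74, 35.11). H is the foot of the tangent from L: H = (65.34, 8.677).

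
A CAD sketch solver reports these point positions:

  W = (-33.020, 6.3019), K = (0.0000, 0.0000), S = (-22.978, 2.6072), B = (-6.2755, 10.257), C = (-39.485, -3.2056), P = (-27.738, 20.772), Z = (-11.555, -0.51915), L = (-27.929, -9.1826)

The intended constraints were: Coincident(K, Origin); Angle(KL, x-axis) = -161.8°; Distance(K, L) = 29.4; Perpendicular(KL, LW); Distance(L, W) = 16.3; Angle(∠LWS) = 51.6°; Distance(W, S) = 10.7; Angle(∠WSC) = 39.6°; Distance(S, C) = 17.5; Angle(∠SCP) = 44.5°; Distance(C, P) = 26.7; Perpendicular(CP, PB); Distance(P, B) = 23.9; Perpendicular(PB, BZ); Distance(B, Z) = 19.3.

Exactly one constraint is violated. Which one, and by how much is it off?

Distance(B, Z) = 19.3 — off by 7.30.

K = (0.00, 0.00) ✓; KL at -161.8° ✓; |KL| = 29.40 ✓; ∠(KL, LW) = 90.00° ✓; |LW| = 16.30 ✓; ∠LWS = 51.60° ✓; |WS| = 10.70 ✓; ∠WSC = 39.60° ✓; |SC| = 17.50 ✓; ∠SCP = 44.50° ✓; |CP| = 26.70 ✓; ∠(CP, PB) = 90.00° ✓; |PB| = 23.90 ✓; ∠(PB, BZ) = 90.00° ✓; |BZ| = 12.00 ✗.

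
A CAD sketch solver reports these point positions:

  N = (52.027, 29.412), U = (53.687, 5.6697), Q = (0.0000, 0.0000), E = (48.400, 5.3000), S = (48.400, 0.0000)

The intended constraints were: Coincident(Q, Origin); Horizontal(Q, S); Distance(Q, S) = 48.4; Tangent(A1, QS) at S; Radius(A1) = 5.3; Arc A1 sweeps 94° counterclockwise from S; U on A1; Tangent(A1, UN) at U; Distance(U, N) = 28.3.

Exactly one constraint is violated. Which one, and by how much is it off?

Distance(U, N) = 28.3 — off by 4.50.

Q = (0.00, 0.00) ✓; Q.y = 0.00, S.y = 0.00 ✓; |QS| = 48.40 ✓; ∠(ES, SQ) = 90.00° ✓; |ES| = 5.300 ✓; bearing(E→U) − bearing(E→S) = 94.00° ✓; |EU| = 5.300 ✓; ∠(EU, UN) = 90.00° ✓; |UN| = 23.80 ✗.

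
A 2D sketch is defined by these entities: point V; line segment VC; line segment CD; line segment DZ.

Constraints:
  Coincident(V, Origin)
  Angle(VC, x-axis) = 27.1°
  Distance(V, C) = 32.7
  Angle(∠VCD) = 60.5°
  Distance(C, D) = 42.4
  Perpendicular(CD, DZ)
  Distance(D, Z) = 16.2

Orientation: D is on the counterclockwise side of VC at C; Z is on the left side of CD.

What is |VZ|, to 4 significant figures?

29.02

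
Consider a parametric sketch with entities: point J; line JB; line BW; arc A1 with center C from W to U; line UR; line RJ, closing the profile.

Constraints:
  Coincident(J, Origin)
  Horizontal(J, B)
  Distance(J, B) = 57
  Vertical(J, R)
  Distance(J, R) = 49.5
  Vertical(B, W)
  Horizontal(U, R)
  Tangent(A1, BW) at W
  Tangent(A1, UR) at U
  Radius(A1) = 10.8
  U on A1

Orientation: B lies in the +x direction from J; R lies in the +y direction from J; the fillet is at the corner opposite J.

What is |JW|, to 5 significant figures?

68.896

The virtual corner opposite J is at (57.000, 49.500). A1 meets BW tangentially, so CW is at right angles to BW and A1 meets UR tangentially, so CU is at right angles to UR, with radius 10.8, so the center C sits 10.8 in from both sides at C = (46.200, 38.700). That places the tangent points at W = (57.000, 38.700) on BW and U = (46.200, 49.500) on UR. Then |JW| = |W − J| = 68.896.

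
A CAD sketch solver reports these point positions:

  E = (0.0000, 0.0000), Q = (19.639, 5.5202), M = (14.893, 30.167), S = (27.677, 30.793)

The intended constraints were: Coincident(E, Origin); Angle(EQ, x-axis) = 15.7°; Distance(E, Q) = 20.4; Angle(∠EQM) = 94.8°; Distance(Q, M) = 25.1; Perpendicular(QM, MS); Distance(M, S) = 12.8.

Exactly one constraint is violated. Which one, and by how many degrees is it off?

Perpendicular(QM, MS) — off by 8.10°.

E = (0.00, 0.00) ✓; EQ at 15.70° ✓; |EQ| = 20.40 ✓; ∠EQM = 94.80° ✓; |QM| = 25.10 ✓; ∠(QM, MS) = 98.10° ✗; |MS| = 12.80 ✓.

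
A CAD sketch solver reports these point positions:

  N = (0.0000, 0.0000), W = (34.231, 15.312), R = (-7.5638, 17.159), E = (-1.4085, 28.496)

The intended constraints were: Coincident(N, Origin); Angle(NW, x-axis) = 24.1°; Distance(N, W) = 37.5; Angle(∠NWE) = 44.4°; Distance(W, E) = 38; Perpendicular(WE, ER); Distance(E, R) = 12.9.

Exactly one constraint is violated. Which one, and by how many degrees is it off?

Perpendicular(WE, ER) — off by 8.20°.

N = (0.00, 0.00) ✓; NW at 24.10° ✓; |NW| = 37.50 ✓; ∠NWE = 44.40° ✓; |WE| = 38.00 ✓; ∠(WE, ER) = 81.80° ✗; |ER| = 12.90 ✓.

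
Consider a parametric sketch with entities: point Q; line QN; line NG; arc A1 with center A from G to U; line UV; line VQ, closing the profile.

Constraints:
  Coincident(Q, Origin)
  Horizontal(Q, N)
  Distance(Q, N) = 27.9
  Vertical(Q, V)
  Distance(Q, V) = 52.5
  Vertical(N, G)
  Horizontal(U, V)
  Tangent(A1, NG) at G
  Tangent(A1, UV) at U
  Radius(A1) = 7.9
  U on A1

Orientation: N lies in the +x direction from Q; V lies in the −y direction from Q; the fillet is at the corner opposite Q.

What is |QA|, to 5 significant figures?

48.879

Q is at the origin; QN is horizontal with |QN| = 27.9 and N on the +x side, so N = (27.900, 0.0000). Q and V share the same x with |QV| = 52.5 and V on the −y side, so V = (0.0000, -52.500). The virtual corner opposite Q is at (27.900, -52.500). The tangent condition forces AG to be normal to NG and A1 meets UV tangentially, so AU is at right angles to UV, with radius 7.9, so the center A sits 7.9 in from both sides at A = (20.000, -44.600). Then |QA| = |A − Q| = 48.879.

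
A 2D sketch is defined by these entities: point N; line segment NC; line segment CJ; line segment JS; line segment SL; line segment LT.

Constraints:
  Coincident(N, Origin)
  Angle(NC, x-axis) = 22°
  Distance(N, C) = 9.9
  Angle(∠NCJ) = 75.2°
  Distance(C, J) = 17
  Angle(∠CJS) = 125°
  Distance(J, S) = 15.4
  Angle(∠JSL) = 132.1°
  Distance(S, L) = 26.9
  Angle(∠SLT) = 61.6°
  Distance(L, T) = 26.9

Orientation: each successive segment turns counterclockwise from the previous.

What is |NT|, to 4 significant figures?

11.87

N is at the origin; NC runs at 22.0° with length 9.9, so C = (9.179, 3.709). ∠NCJ = 75.2° gives CJ at 126.8° from the x-axis; with |CJ| = 17.0, J = (-1.004, 17.32). ∠CJS = 125.0° gives JS at -178.2° from the x-axis; with |JS| = 15.4, S = (-16.40, 16.84). ∠JSL = 132.1° gives SL at -130.3° from the x-axis; with |SL| = 26.9, L = (-33.80, -3.678). ∠SLT = 61.6° gives LT at -11.90° from the x-axis; with |LT| = 26.9, T = (-7.473, -9.225). Then |NT| = |T − N| = 11.87.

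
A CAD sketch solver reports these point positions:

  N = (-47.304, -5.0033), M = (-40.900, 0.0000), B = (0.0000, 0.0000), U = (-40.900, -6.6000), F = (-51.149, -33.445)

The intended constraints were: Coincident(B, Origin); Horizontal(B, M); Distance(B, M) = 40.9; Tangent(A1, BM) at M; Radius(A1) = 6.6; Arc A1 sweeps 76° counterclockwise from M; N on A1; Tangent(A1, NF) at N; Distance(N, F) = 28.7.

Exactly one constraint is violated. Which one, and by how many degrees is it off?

Tangent(A1, NF) at N — off by 6.30°.

B = (0.00, 0.00) ✓; B.y = 0.00, M.y = 0.00 ✓; |BM| = 40.90 ✓; ∠(UM, MB) = 90.00° ✓; |UM| = 6.600 ✓; bearing(U→N) − bearing(U→M) = 76.00° ✓; |UN| = 6.600 ✓; ∠(UN, NF) = 83.70° ✗; |NF| = 28.70 ✓.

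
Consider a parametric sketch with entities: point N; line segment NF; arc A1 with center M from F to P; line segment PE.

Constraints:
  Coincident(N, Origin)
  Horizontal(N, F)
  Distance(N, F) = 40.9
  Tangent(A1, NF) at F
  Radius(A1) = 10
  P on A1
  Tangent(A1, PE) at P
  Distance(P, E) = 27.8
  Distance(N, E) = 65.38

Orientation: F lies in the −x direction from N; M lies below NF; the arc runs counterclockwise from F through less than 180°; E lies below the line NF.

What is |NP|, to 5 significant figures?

51.559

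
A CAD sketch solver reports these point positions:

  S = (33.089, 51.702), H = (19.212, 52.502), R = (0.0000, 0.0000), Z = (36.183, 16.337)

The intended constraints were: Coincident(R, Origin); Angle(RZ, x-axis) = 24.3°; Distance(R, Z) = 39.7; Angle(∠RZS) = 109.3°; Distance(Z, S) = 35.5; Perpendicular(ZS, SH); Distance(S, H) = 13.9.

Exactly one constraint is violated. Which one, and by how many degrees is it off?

Perpendicular(ZS, SH) — off by 8.30°.

R = (0.00, 0.00) ✓; RZ at 24.30° ✓; |RZ| = 39.70 ✓; ∠RZS = 109.3° ✓; |ZS| = 35.50 ✓; ∠(ZS, SH) = 81.70° ✗; |SH| = 13.90 ✓.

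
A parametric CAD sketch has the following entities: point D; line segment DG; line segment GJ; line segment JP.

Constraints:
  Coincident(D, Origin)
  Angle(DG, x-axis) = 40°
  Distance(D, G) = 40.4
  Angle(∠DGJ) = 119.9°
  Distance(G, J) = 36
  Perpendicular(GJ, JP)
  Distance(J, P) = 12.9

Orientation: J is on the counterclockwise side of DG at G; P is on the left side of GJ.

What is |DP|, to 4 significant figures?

60.34

D is at the origin; DG runs at 40.0° with length 40.4, so G = 40.4·(cos 40.0°, sin 40.0°) = (30.95, 25.97). ∠DGJ = 119.9°, so GJ runs at 40.0° + (180° − 119.9°) = 100.1° from the x-axis; with |GJ| = 36.0, J = G + 36.0·(cos 100.1°, sin 100.1°) = (24.63, 61.41). GJ is perpendicular to JP; with |JP| = 12.9 on the left of GJ, P = J + 12.9·(-0.9845, -0.1754) = (11.93, 59.15). Then |DP| = |P − D| = 60.34.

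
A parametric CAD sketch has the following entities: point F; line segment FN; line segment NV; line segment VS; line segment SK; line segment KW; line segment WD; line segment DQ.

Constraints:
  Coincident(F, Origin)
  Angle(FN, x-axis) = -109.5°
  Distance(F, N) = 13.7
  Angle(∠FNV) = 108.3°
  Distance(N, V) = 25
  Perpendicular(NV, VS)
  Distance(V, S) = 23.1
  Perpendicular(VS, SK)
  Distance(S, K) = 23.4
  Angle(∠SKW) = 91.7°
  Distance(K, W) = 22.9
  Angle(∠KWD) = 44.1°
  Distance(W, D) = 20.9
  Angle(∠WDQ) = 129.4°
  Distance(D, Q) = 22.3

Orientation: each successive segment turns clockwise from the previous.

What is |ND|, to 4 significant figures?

21.71

∠SKW = 91.7° gives KW at -89.50° from the x-axis; with |KW| = 22.9, W = (-5.489, -12.68). ∠KWD = 44.1° gives WD at 134.6° from the x-axis; with |WD| = 20.9, D = (-20.16, 2.196). Then |ND| = |D − N| = 21.71.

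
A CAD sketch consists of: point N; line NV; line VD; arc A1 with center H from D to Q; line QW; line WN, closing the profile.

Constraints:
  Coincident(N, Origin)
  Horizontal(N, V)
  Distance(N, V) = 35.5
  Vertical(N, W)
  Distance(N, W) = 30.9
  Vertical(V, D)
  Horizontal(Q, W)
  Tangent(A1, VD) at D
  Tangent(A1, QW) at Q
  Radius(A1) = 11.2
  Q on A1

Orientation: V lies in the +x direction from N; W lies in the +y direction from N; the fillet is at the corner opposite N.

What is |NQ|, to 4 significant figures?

39.31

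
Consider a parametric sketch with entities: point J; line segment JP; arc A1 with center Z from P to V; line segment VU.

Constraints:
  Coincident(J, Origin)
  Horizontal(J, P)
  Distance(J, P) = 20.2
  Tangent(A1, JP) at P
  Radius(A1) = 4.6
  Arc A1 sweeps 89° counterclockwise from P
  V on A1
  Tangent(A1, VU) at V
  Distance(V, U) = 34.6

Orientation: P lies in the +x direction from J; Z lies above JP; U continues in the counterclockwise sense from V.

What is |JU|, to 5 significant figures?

46.640

J is at the origin; JP is horizontal with |JP| = 20.2 and P on the +x side, so P = (20.200, 0.0000). Tangency of A1 to JP means the radius ZP is perpendicular to JP, so Z = P + (0, 4.6) = (20.200, 4.6000). On A1, P sits at bearing -90° from Z; an 89° counterclockwise sweep puts V at bearing -1°, so V = Z + 4.6·(cos -1°, sin -1°) = (24.799, 4.5197). A1 meets VU tangentially, so ZV is at right angles to VU, so VU runs along (−sin -1°, cos -1°); with |VU| = 34.6, U = (25.403, 39.114). Then |JU| = |U − J| = 46.640.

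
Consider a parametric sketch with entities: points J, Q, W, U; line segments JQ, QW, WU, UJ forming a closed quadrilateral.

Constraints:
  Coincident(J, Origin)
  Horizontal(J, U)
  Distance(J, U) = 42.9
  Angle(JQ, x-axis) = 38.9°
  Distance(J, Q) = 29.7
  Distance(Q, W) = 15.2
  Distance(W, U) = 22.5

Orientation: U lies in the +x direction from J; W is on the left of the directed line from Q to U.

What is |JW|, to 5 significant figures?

43.842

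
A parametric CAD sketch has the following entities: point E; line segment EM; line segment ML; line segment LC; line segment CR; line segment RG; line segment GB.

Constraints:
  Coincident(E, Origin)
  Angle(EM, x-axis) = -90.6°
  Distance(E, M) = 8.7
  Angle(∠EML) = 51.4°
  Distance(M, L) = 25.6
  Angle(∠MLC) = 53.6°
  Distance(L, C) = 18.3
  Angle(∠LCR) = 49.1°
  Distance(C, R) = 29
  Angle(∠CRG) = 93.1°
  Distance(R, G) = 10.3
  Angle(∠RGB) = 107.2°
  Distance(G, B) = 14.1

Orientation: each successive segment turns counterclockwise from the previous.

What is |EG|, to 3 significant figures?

26.5

E is at the origin; EM runs at -90.6° with length 8.7, so M = (-0.0911, -8.70). ∠EML = 51.4° gives ML at 38.0° from the x-axis; with |ML| = 25.6, L = (20.1, 7.06). ∠MLC = 53.6° gives LC at 164° from the x-axis; with |LC| = 18.3, C = (2.46, 12.0). ∠LCR = 49.1° gives CR at -64.7° from the x-axis; with |CR| = 29.0, R = (14.8, -14.2). ∠CRG = 93.1° gives RG at 22.2° from the x-axis; with |RG| = 10.3, G = (24.4, -10.3). Then |EG| = |G − E| = 26.5.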